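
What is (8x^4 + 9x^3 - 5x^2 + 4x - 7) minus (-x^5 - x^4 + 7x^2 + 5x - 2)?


Distribute the minus sign:
  (8x^4 + 9x^3 - 5x^2 + 4x - 7)
- (-x^5 - x^4 + 7x^2 + 5x - 2)
Negate second polynomial: x^5 + x^4 - 7x^2 - 5x + 2
Add: x^5 + 9x^4 + 9x^3 - 12x^2 - x - 5


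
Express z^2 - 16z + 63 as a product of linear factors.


Roots satisfy r1 + r2 = -b/a = 16 and r1*r2 = c/a = 63.
So r1 = 9, r2 = 7.
z^2 - 16z + 63 = (z - r1)(z - r2) = (z - 9)(z - 7)


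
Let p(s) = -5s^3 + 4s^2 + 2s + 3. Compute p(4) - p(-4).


p(4) = -245
p(-4) = 379
p(4) - p(-4) = -245 - 379 = -624


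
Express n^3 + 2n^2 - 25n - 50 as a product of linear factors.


Try integer roots (divisors of -50). n=-5: p(-5)=0.
Divide out (n + 5): quotient is n^2 - 3n - 10.
Factor the quadratic: (n + 2)(n - 5)
Result: (n + 5)(n + 2)(n - 5)


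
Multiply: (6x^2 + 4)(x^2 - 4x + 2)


Distribute each term of the first polynomial:
  (6x^2)(x^2 - 4x + 2) = 6x^4 - 24x^3 + 12x^2
  (4)(x^2 - 4x + 2) = 4x^2 - 16x + 8
Sum: 6x^4 - 24x^3 + 16x^2 - 16x + 8


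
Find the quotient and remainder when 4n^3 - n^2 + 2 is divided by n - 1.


(4n^3 - n^2 + 2) / (n - 1)
Step 1: 4n^2 * (n - 1) = 4n^3 - 4n^2; subtract.
Step 2: 3n * (n - 1) = 3n^2 - 3n; subtract.
Step 3: 3 * (n - 1) = 3n - 3; subtract.
Quotient: 4n^2 + 3n + 3, Remainder: 5


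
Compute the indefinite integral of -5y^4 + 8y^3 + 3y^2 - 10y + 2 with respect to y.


Reverse power rule on each term:
  ∫ -5y^4 dy = -y^5
  ∫ 8y^3 dy = 2y^4
  ∫ 3y^2 dy = y^3
  ∫ -10y dy = -5y^2
  ∫ 2 dy = 2y
F(y) = -y^5 + 2y^4 + y^3 - 5y^2 + 2y + C


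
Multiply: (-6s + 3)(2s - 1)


Distribute each term of the first polynomial:
  (-6s)(2s - 1) = -12s^2 + 6s
  (3)(2s - 1) = 6s - 3
Sum: -12s^2 + 12s - 3


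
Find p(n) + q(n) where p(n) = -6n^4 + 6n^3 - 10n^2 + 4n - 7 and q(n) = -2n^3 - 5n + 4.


Align terms by degree and add:
  -6n^4 + 6n^3 - 10n^2 + 4n - 7
  -2n^3 - 5n + 4
= -6n^4 + 4n^3 - 10n^2 - n - 3


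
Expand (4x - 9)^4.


Expand (4x - 9)^4 by repeated multiplication:
  (4x - 9)^2 = 16x^2 - 72x + 81
  (4x - 9)^3 = 64x^3 - 432x^2 + 972x - 729
= 256x^4 - 2304x^3 + 7776x^2 - 11664x + 6561


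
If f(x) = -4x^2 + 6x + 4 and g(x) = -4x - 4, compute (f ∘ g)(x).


Substitute g(x) into f:
f(g(x)) = -4*(-4x - 4)^2 + 6*(-4x - 4) + 4
(-4x - 4)^2 = 16x^2 + 32x + 16
Expand and combine: -64x^2 - 152x - 84


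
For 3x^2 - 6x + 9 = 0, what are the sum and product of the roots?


For ax^2+bx+c=0: sum = -b/a, product = c/a.
a=3, b=-6, c=9
Sum = -(-6)/3 = 2
Product = (9)/3 = 3


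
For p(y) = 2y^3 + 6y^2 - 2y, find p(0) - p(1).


p(0) = 0
p(1) = 6
p(0) - p(1) = 0 - 6 = -6


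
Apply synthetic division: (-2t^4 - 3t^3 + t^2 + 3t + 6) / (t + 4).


Synthetic division with c = -4. Coefficients: -2, -3, 1, 3, 6
Bring down -2.
  -2 * -4 = 8; 8 - 3 = 5
  5 * -4 = -20; -20 + 1 = -19
  -19 * -4 = 76; 76 + 3 = 79
  79 * -4 = -316; -316 + 6 = -310
Quotient: -2t^3 + 5t^2 - 19t + 79, Remainder: -310


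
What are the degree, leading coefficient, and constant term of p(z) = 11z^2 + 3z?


Highest power of z is 2, with coefficient 11. Constant term is 0.
Degree = 2, leading coefficient = 11, constant term = 0


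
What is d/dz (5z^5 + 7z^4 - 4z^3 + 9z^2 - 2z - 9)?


Apply the power rule term by term:
  d/dz(5z^5) = 25z^4
  d/dz(7z^4) = 28z^3
  d/dz(-4z^3) = -12z^2
  d/dz(9z^2) = 18z
  d/dz(-2z) = -2
  d/dz(-9) = 0
p'(z) = 25z^4 + 28z^3 - 12z^2 + 18z - 2


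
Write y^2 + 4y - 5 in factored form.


Roots satisfy r1 + r2 = -b/a = -4 and r1*r2 = c/a = -5.
So r1 = 1, r2 = -5.
y^2 + 4y - 5 = (y - r1)(y - r2) = (y - 1)(y + 5)


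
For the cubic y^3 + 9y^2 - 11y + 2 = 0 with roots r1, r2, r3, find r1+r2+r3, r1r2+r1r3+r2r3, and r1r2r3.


Monic cubic y^3+by^2+cy+d=0: sum=-b, pairwise sum=c, product=-d.
b=9, c=-11, d=2
r1+r2+r3 = -9
r1r2+r1r3+r2r3 = -11
r1r2r3 = -2


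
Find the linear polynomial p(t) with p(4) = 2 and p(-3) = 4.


p(t) = mt + b. Using p(4)=2, p(-3)=4:
m = (2 - 4)/(4 + 3) = -2/7 = -2/7
b = 2 - m*(4) = 2 + 8/7 = 22/7
p(t) = -(2/7)t + (22/7)


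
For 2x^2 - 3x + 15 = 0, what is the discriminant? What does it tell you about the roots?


D = b^2 - 4ac = (-3)^2 - 4(2)(15) = 9 - 120 = -111
Since D < 0: two complex conjugate roots (no real roots)


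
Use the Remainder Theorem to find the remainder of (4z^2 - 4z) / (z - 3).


By the Remainder Theorem, the remainder equals p(3):
  4*(3)^2 = 36
  -4*(3)^1 = -12
  constant: 0
Sum: 36 - 12 + 0 = 24


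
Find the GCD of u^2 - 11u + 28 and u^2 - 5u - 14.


Factor each:
  u^2 - 11u + 28 = (u - 7)(u - 4)
  u^2 - 5u - 14 = (u - 7)(u + 2)
Common monic factor: u - 7


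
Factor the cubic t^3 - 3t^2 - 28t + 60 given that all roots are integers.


Try integer roots (divisors of 60). t=-5: p(-5)=0.
Divide out (t + 5): quotient is t^2 - 8t + 12.
Factor the quadratic: (t - 6)(t - 2)
Result: (t + 5)(t - 6)(t - 2)


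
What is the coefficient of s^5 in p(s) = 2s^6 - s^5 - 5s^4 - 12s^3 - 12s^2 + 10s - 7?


Read off the coefficient of s^5: -1


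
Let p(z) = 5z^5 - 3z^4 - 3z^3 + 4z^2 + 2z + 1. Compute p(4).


Using direct substitution:
  5 * (4)^5 = 5120
  -3 * (4)^4 = -768
  -3 * (4)^3 = -192
  4 * (4)^2 = 64
  2 * (4)^1 = 8
  constant: 1
Sum = 5120 - 768 - 192 + 64 + 8 + 1 = 4233


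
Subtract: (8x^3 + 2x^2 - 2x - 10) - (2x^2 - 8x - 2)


Distribute the minus sign:
  (8x^3 + 2x^2 - 2x - 10)
- (2x^2 - 8x - 2)
Negate second polynomial: -2x^2 + 8x + 2
Add: 8x^3 + 6x - 8


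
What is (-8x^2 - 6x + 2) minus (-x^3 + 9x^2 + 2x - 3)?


Distribute the minus sign:
  (-8x^2 - 6x + 2)
- (-x^3 + 9x^2 + 2x - 3)
Negate second polynomial: x^3 - 9x^2 - 2x + 3
Add: x^3 - 17x^2 - 8x + 5


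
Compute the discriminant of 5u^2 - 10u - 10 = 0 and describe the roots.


D = b^2 - 4ac = (-10)^2 - 4(5)(-10) = 100 + 200 = 300
Since D > 0: two distinct irrational roots


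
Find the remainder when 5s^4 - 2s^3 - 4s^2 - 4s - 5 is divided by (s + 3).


By the Remainder Theorem, the remainder equals p(-3):
  5*(-3)^4 = 405
  -2*(-3)^3 = 54
  -4*(-3)^2 = -36
  -4*(-3)^1 = 12
  constant: -5
Sum: 405 + 54 - 36 + 12 - 5 = 430


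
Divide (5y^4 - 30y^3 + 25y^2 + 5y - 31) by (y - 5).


(5y^4 - 30y^3 + 25y^2 + 5y - 31) / (y - 5)
Step 1: 5y^3 * (y - 5) = 5y^4 - 25y^3; subtract.
Step 2: -5y^2 * (y - 5) = -5y^3 + 25y^2; subtract.
Step 3: 0 * (y - 5) = 0; subtract.
Step 4: 5 * (y - 5) = 5y - 25; subtract.
Quotient: 5y^3 - 5y^2 + 5, Remainder: -6


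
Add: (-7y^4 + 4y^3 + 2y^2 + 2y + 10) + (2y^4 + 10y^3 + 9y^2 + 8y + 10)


Align terms by degree and add:
  -7y^4 + 4y^3 + 2y^2 + 2y + 10
+ 2y^4 + 10y^3 + 9y^2 + 8y + 10
= -5y^4 + 14y^3 + 11y^2 + 10y + 20


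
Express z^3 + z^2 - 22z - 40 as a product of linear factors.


Try integer roots (divisors of -40). z=5: p(5)=0.
Divide out (z - 5): quotient is z^2 + 6z + 8.
Factor the quadratic: (z + 4)(z + 2)
Result: (z - 5)(z + 4)(z + 2)


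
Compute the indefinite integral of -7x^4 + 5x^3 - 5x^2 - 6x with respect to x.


Reverse power rule on each term:
  ∫ -7x^4 dx = -(7/5)x^5
  ∫ 5x^3 dx = (5/4)x^4
  ∫ -5x^2 dx = -(5/3)x^3
  ∫ -6x dx = -3x^2
F(x) = -(7/5)x^5 + (5/4)x^4 - (5/3)x^3 - 3x^2 + C


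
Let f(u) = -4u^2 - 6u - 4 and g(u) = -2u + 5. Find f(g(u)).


Substitute g(u) into f:
f(g(u)) = -4*(-2u + 5)^2 + (-6)*(-2u + 5) + (-4)
(-2u + 5)^2 = 4u^2 - 20u + 25
Expand and combine: -16u^2 + 92u - 134


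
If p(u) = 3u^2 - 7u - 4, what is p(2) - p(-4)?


p(2) = -6
p(-4) = 72
p(2) - p(-4) = -6 - 72 = -78


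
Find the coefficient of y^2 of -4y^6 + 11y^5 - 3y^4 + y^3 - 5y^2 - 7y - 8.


Read off the coefficient of y^2: -5


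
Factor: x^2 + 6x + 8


Roots satisfy r1 + r2 = -b/a = -6 and r1*r2 = c/a = 8.
So r1 = -4, r2 = -2.
x^2 + 6x + 8 = (x - r1)(x - r2) = (x + 4)(x + 2)


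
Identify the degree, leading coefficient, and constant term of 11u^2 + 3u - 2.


Highest power of u is 2, with coefficient 11. Constant term is -2.
Degree = 2, leading coefficient = 11, constant term = -2


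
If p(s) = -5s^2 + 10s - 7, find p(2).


Using direct substitution:
  -5 * (2)^2 = -20
  10 * (2)^1 = 20
  constant: -7
Sum = -20 + 20 - 7 = -7


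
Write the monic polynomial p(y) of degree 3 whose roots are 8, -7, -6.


p(y) = (y - 8)(y + 7)(y + 6)
Expand: y^3 + 5y^2 - 62y - 336


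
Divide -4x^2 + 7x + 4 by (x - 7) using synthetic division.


Synthetic division with c = 7. Coefficients: -4, 7, 4
Bring down -4.
  -4 * 7 = -28; -28 + 7 = -21
  -21 * 7 = -147; -147 + 4 = -143
Quotient: -4x - 21, Remainder: -143


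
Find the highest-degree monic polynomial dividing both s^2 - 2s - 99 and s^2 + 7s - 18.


Factor each:
  s^2 - 2s - 99 = (s + 9)(s - 11)
  s^2 + 7s - 18 = (s + 9)(s - 2)
Common monic factor: s + 9


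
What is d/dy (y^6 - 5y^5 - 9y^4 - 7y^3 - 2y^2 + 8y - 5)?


Apply the power rule term by term:
  d/dy(y^6) = 6y^5
  d/dy(-5y^5) = -25y^4
  d/dy(-9y^4) = -36y^3
  d/dy(-7y^3) = -21y^2
  d/dy(-2y^2) = -4y
  d/dy(8y) = 8
  d/dy(-5) = 0
p'(y) = 6y^5 - 25y^4 - 36y^3 - 21y^2 - 4y + 8


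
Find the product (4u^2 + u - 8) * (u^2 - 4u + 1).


Distribute each term of the first polynomial:
  (4u^2)(u^2 - 4u + 1) = 4u^4 - 16u^3 + 4u^2
  (u)(u^2 - 4u + 1) = u^3 - 4u^2 + u
  (-8)(u^2 - 4u + 1) = -8u^2 + 32u - 8
Sum: 4u^4 - 15u^3 - 8u^2 + 33u - 8


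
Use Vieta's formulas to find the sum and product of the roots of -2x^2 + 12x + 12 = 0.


For ax^2+bx+c=0: sum = -b/a, product = c/a.
a=-2, b=12, c=12
Sum = -(12)/-2 = 6
Product = (12)/-2 = -6


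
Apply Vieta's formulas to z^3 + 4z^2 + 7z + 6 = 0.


Monic cubic z^3+bz^2+cz+d=0: sum=-b, pairwise sum=c, product=-d.
b=4, c=7, d=6
r1+r2+r3 = -4
r1r2+r1r3+r2r3 = 7
r1r2r3 = -6


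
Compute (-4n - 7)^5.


Expand (-4n - 7)^5 by repeated multiplication:
  (-4n - 7)^2 = 16n^2 + 56n + 49
  (-4n - 7)^3 = -64n^3 - 336n^2 - 588n - 343
  (-4n - 7)^4 = 256n^4 + 1792n^3 + 4704n^2 + 5488n + 2401
= -1024n^5 - 8960n^4 - 31360n^3 - 54880n^2 - 48020n - 16807


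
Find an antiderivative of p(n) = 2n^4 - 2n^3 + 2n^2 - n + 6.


Reverse power rule on each term:
  ∫ 2n^4 dn = (2/5)n^5
  ∫ -2n^3 dn = -(1/2)n^4
  ∫ 2n^2 dn = (2/3)n^3
  ∫ -n dn = -(1/2)n^2
  ∫ 6 dn = 6n
F(n) = (2/5)n^5 - (1/2)n^4 + (2/3)n^3 - (1/2)n^2 + 6n + C


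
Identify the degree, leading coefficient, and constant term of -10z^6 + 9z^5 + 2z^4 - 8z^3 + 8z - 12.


Highest power of z is 6, with coefficient -10. Constant term is -12.
Degree = 6, leading coefficient = -10, constant term = -12


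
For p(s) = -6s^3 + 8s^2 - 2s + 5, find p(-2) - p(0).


p(-2) = 89
p(0) = 5
p(-2) - p(0) = 89 - 5 = 84


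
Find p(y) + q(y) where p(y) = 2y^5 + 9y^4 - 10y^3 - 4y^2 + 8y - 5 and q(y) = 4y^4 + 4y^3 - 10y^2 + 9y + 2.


Align terms by degree and add:
  2y^5 + 9y^4 - 10y^3 - 4y^2 + 8y - 5
+ 4y^4 + 4y^3 - 10y^2 + 9y + 2
= 2y^5 + 13y^4 - 6y^3 - 14y^2 + 17y - 3


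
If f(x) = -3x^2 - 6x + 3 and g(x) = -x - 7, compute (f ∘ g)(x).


Substitute g(x) into f:
f(g(x)) = -3*(-x - 7)^2 + (-6)*(-x - 7) + 3
(-x - 7)^2 = x^2 + 14x + 49
Expand and combine: -3x^2 - 36x - 102


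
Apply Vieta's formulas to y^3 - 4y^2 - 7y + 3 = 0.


Monic cubic y^3+by^2+cy+d=0: sum=-b, pairwise sum=c, product=-d.
b=-4, c=-7, d=3
r1+r2+r3 = 4
r1r2+r1r3+r2r3 = -7
r1r2r3 = -3


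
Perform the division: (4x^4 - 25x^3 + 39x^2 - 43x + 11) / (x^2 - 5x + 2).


(4x^4 - 25x^3 + 39x^2 - 43x + 11) / (x^2 - 5x + 2)
Step 1: 4x^2 * (x^2 - 5x + 2) = 4x^4 - 20x^3 + 8x^2; subtract.
Step 2: -5x * (x^2 - 5x + 2) = -5x^3 + 25x^2 - 10x; subtract.
Step 3: 6 * (x^2 - 5x + 2) = 6x^2 - 30x + 12; subtract.
Quotient: 4x^2 - 5x + 6, Remainder: -3x - 1


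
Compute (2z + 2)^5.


Expand (2z + 2)^5 by repeated multiplication:
  (2z + 2)^2 = 4z^2 + 8z + 4
  (2z + 2)^3 = 8z^3 + 24z^2 + 24z + 8
  (2z + 2)^4 = 16z^4 + 64z^3 + 96z^2 + 64z + 16
= 32z^5 + 160z^4 + 320z^3 + 320z^2 + 160z + 32


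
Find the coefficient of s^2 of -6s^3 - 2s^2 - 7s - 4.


Read off the coefficient of s^2: -2


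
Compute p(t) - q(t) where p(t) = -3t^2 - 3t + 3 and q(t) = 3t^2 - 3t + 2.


Distribute the minus sign:
  (-3t^2 - 3t + 3)
- (3t^2 - 3t + 2)
Negate second polynomial: -3t^2 + 3t - 2
Add: -6t^2 + 1


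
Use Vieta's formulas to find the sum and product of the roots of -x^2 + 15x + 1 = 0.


For ax^2+bx+c=0: sum = -b/a, product = c/a.
a=-1, b=15, c=1
Sum = -(15)/-1 = 15
Product = (1)/-1 = -1


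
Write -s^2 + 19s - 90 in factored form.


Roots satisfy r1 + r2 = -b/a = 19 and r1*r2 = c/a = 90.
So r1 = 10, r2 = 9.
-s^2 + 19s - 90 = -(s - r1)(s - r2) = -(s - 10)(s - 9)


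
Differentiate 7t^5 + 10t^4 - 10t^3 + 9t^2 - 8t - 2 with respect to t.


Apply the power rule term by term:
  d/dt(7t^5) = 35t^4
  d/dt(10t^4) = 40t^3
  d/dt(-10t^3) = -30t^2
  d/dt(9t^2) = 18t
  d/dt(-8t) = -8
  d/dt(-2) = 0
p'(t) = 35t^4 + 40t^3 - 30t^2 + 18t - 8


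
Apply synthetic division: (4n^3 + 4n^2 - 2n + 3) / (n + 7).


Synthetic division with c = -7. Coefficients: 4, 4, -2, 3
Bring down 4.
  4 * -7 = -28; -28 + 4 = -24
  -24 * -7 = 168; 168 - 2 = 166
  166 * -7 = -1162; -1162 + 3 = -1159
Quotient: 4n^2 - 24n + 166, Remainder: -1159


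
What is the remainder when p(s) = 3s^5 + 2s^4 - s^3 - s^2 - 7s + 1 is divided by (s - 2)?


By the Remainder Theorem, the remainder equals p(2):
  3*(2)^5 = 96
  2*(2)^4 = 32
  -1*(2)^3 = -8
  -1*(2)^2 = -4
  -7*(2)^1 = -14
  constant: 1
Sum: 96 + 32 - 8 - 4 - 14 + 1 = 103


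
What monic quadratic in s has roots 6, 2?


p(s) = (s - 6)(s - 2)
Expand: s^2 - 8s + 12


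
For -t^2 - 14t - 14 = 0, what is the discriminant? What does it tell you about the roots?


D = b^2 - 4ac = (-14)^2 - 4(-1)(-14) = 196 - 56 = 140
Since D > 0: two distinct irrational roots


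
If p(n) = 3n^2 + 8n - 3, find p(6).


Using direct substitution:
  3 * (6)^2 = 108
  8 * (6)^1 = 48
  constant: -3
Sum = 108 + 48 - 3 = 153


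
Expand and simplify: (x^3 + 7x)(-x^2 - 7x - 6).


Distribute each term of the first polynomial:
  (x^3)(-x^2 - 7x - 6) = -x^5 - 7x^4 - 6x^3
  (7x)(-x^2 - 7x - 6) = -7x^3 - 49x^2 - 42x
Sum: -x^5 - 7x^4 - 13x^3 - 49x^2 - 42x


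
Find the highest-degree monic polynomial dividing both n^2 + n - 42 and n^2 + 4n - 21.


Factor each:
  n^2 + n - 42 = (n + 7)(n - 6)
  n^2 + 4n - 21 = (n + 7)(n - 3)
Common monic factor: n + 7


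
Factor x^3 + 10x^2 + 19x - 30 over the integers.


Try integer roots (divisors of -30). x=-6: p(-6)=0.
Divide out (x + 6): quotient is x^2 + 4x - 5.
Factor the quadratic: (x - 1)(x + 5)
Result: (x + 6)(x - 1)(x + 5)


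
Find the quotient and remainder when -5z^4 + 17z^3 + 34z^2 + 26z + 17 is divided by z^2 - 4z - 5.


(-5z^4 + 17z^3 + 34z^2 + 26z + 17) / (z^2 - 4z - 5)
Step 1: -5z^2 * (z^2 - 4z - 5) = -5z^4 + 20z^3 + 25z^2; subtract.
Step 2: -3z * (z^2 - 4z - 5) = -3z^3 + 12z^2 + 15z; subtract.
Step 3: -3 * (z^2 - 4z - 5) = -3z^2 + 12z + 15; subtract.
Quotient: -5z^2 - 3z - 3, Remainder: -z + 2


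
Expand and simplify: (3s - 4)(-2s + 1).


Distribute each term of the first polynomial:
  (3s)(-2s + 1) = -6s^2 + 3s
  (-4)(-2s + 1) = 8s - 4
Sum: -6s^2 + 11s - 4


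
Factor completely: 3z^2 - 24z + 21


Roots satisfy r1 + r2 = -b/a = 8 and r1*r2 = c/a = 7.
So r1 = 1, r2 = 7.
3z^2 - 24z + 21 = 3(z - r1)(z - r2) = 3(z - 1)(z - 7)


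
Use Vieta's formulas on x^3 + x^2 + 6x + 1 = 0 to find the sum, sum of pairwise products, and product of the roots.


Monic cubic x^3+bx^2+cx+d=0: sum=-b, pairwise sum=c, product=-d.
b=1, c=6, d=1
r1+r2+r3 = -1
r1r2+r1r3+r2r3 = 6
r1r2r3 = -1


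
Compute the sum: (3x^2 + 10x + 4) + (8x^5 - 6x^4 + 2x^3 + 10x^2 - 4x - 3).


Align terms by degree and add:
  3x^2 + 10x + 4
+ 8x^5 - 6x^4 + 2x^3 + 10x^2 - 4x - 3
= 8x^5 - 6x^4 + 2x^3 + 13x^2 + 6x + 1


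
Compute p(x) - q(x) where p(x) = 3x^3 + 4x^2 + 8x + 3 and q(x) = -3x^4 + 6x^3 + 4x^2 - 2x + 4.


Distribute the minus sign:
  (3x^3 + 4x^2 + 8x + 3)
- (-3x^4 + 6x^3 + 4x^2 - 2x + 4)
Negate second polynomial: 3x^4 - 6x^3 - 4x^2 + 2x - 4
Add: 3x^4 - 3x^3 + 10x - 1


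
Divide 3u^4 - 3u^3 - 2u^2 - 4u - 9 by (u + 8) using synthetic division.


Synthetic division with c = -8. Coefficients: 3, -3, -2, -4, -9
Bring down 3.
  3 * -8 = -24; -24 - 3 = -27
  -27 * -8 = 216; 216 - 2 = 214
  214 * -8 = -1712; -1712 - 4 = -1716
  -1716 * -8 = 13728; 13728 - 9 = 13719
Quotient: 3u^3 - 27u^2 + 214u - 1716, Remainder: 13719


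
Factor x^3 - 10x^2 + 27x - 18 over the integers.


Try integer roots (divisors of -18). x=1: p(1)=0.
Divide out (x - 1): quotient is x^2 - 9x + 18.
Factor the quadratic: (x - 3)(x - 6)
Result: (x - 1)(x - 3)(x - 6)


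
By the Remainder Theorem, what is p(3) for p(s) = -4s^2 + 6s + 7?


By the Remainder Theorem, the remainder equals p(3):
  -4*(3)^2 = -36
  6*(3)^1 = 18
  constant: 7
Sum: -36 + 18 + 7 = -11


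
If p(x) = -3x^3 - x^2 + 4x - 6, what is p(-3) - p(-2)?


p(-3) = 54
p(-2) = 6
p(-3) - p(-2) = 54 - 6 = 48


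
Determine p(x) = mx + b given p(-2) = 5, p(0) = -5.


p(x) = mx + b. Using p(-2)=5, p(0)=-5:
m = (5 + 5)/(-2) = 10/-2 = -5
b = 5 - m*(-2) = 5 - 10 = -5
p(x) = -5x - 5


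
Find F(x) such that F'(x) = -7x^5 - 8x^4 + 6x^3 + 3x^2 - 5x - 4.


Reverse power rule on each term:
  ∫ -7x^5 dx = -(7/6)x^6
  ∫ -8x^4 dx = -(8/5)x^5
  ∫ 6x^3 dx = (3/2)x^4
  ∫ 3x^2 dx = x^3
  ∫ -5x dx = -(5/2)x^2
  ∫ -4 dx = -4x
F(x) = -(7/6)x^6 - (8/5)x^5 + (3/2)x^4 + x^3 - (5/2)x^2 - 4x + C


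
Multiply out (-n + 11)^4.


Expand (-n + 11)^4 by repeated multiplication:
  (-n + 11)^2 = n^2 - 22n + 121
  (-n + 11)^3 = -n^3 + 33n^2 - 363n + 1331
= n^4 - 44n^3 + 726n^2 - 5324n + 14641


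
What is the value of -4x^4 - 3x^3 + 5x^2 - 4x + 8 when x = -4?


Using direct substitution:
  -4 * (-4)^4 = -1024
  -3 * (-4)^3 = 192
  5 * (-4)^2 = 80
  -4 * (-4)^1 = 16
  constant: 8
Sum = -1024 + 192 + 80 + 16 + 8 = -728


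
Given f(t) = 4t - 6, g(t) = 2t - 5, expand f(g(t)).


Substitute g(t) into f:
f(g(t)) = 4*(2t - 5) + (-6)
Expand and combine: 8t - 26


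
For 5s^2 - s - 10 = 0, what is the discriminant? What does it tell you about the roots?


D = b^2 - 4ac = (-1)^2 - 4(5)(-10) = 1 + 200 = 201
Since D > 0: two distinct irrational roots


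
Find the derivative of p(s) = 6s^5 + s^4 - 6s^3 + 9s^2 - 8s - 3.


Apply the power rule term by term:
  d/ds(6s^5) = 30s^4
  d/ds(s^4) = 4s^3
  d/ds(-6s^3) = -18s^2
  d/ds(9s^2) = 18s
  d/ds(-8s) = -8
  d/ds(-3) = 0
p'(s) = 30s^4 + 4s^3 - 18s^2 + 18s - 8


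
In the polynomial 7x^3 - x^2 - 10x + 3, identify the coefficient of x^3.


Read off the coefficient of x^3: 7


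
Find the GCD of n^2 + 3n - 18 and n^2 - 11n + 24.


Factor each:
  n^2 + 3n - 18 = (n - 3)(n + 6)
  n^2 - 11n + 24 = (n - 3)(n - 8)
Common monic factor: n - 3


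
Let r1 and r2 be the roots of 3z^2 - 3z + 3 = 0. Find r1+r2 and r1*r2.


For az^2+bz+c=0: sum = -b/a, product = c/a.
a=3, b=-3, c=3
Sum = -(-3)/3 = 1
Product = (3)/3 = 1


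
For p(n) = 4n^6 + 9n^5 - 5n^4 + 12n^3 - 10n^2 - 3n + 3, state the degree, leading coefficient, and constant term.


Highest power of n is 6, with coefficient 4. Constant term is 3.
Degree = 6, leading coefficient = 4, constant term = 3


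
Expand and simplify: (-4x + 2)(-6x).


Distribute each term of the first polynomial:
  (-4x)(-6x) = 24x^2
  (2)(-6x) = -12x
Sum: 24x^2 - 12x


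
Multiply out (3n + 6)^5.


Expand (3n + 6)^5 by repeated multiplication:
  (3n + 6)^2 = 9n^2 + 36n + 36
  (3n + 6)^3 = 27n^3 + 162n^2 + 324n + 216
  (3n + 6)^4 = 81n^4 + 648n^3 + 1944n^2 + 2592n + 1296
= 243n^5 + 2430n^4 + 9720n^3 + 19440n^2 + 19440n + 7776


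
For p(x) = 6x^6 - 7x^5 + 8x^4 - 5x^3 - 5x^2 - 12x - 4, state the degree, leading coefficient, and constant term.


Highest power of x is 6, with coefficient 6. Constant term is -4.
Degree = 6, leading coefficient = 6, constant term = -4


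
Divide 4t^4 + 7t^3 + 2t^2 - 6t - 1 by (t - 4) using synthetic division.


Synthetic division with c = 4. Coefficients: 4, 7, 2, -6, -1
Bring down 4.
  4 * 4 = 16; 16 + 7 = 23
  23 * 4 = 92; 92 + 2 = 94
  94 * 4 = 376; 376 - 6 = 370
  370 * 4 = 1480; 1480 - 1 = 1479
Quotient: 4t^3 + 23t^2 + 94t + 370, Remainder: 1479


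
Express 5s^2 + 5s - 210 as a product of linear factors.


Roots satisfy r1 + r2 = -b/a = -1 and r1*r2 = c/a = -42.
So r1 = 6, r2 = -7.
5s^2 + 5s - 210 = 5(s - r1)(s - r2) = 5(s - 6)(s + 7)


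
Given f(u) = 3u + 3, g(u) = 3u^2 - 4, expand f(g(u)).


Substitute g(u) into f:
f(g(u)) = 3*(3u^2 - 4) + 3
Expand and combine: 9u^2 - 9


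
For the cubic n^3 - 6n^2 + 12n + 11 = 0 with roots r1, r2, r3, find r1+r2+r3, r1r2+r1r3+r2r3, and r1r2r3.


Monic cubic n^3+bn^2+cn+d=0: sum=-b, pairwise sum=c, product=-d.
b=-6, c=12, d=11
r1+r2+r3 = 6
r1r2+r1r3+r2r3 = 12
r1r2r3 = -11


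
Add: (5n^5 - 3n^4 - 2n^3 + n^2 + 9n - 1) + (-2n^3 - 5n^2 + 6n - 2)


Align terms by degree and add:
  5n^5 - 3n^4 - 2n^3 + n^2 + 9n - 1
  -2n^3 - 5n^2 + 6n - 2
= 5n^5 - 3n^4 - 4n^3 - 4n^2 + 15n - 3


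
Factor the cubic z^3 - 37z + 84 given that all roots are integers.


Try integer roots (divisors of 84). z=3: p(3)=0.
Divide out (z - 3): quotient is z^2 + 3z - 28.
Factor the quadratic: (z + 7)(z - 4)
Result: (z - 3)(z + 7)(z - 4)


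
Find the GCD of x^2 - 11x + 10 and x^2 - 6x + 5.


Factor each:
  x^2 - 11x + 10 = (x - 1)(x - 10)
  x^2 - 6x + 5 = (x - 1)(x - 5)
Common monic factor: x - 1


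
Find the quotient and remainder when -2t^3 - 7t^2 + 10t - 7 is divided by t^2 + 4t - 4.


(-2t^3 - 7t^2 + 10t - 7) / (t^2 + 4t - 4)
Step 1: -2t * (t^2 + 4t - 4) = -2t^3 - 8t^2 + 8t; subtract.
Step 2: 1 * (t^2 + 4t - 4) = t^2 + 4t - 4; subtract.
Quotient: -2t + 1, Remainder: -2t - 3


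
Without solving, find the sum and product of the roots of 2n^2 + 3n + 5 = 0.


For an^2+bn+c=0: sum = -b/a, product = c/a.
a=2, b=3, c=5
Sum = -(3)/2 = -3/2
Product = (5)/2 = 5/2


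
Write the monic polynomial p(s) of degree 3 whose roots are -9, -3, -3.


p(s) = (s + 9)(s + 3)(s + 3)
Expand: s^3 + 15s^2 + 63s + 81


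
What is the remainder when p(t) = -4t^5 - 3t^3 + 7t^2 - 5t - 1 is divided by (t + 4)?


By the Remainder Theorem, the remainder equals p(-4):
  -4*(-4)^5 = 4096
  0*(-4)^4 = 0
  -3*(-4)^3 = 192
  7*(-4)^2 = 112
  -5*(-4)^1 = 20
  constant: -1
Sum: 4096 + 0 + 192 + 112 + 20 - 1 = 4419


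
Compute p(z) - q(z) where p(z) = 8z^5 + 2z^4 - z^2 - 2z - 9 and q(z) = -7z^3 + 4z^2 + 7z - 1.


Distribute the minus sign:
  (8z^5 + 2z^4 - z^2 - 2z - 9)
- (-7z^3 + 4z^2 + 7z - 1)
Negate second polynomial: 7z^3 - 4z^2 - 7z + 1
Add: 8z^5 + 2z^4 + 7z^3 - 5z^2 - 9z - 8


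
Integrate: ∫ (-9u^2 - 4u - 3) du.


Reverse power rule on each term:
  ∫ -9u^2 du = -3u^3
  ∫ -4u du = -2u^2
  ∫ -3 du = -3u
F(u) = -3u^3 - 2u^2 - 3u + C


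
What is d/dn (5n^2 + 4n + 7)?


Apply the power rule term by term:
  d/dn(5n^2) = 10n
  d/dn(4n) = 4
  d/dn(7) = 0
p'(n) = 10n + 4


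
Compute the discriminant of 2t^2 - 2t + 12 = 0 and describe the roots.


D = b^2 - 4ac = (-2)^2 - 4(2)(12) = 4 - 96 = -92
Since D < 0: two complex conjugate roots (no real roots)


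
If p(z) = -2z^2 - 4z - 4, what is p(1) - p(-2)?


p(1) = -10
p(-2) = -4
p(1) - p(-2) = -10 + 4 = -6


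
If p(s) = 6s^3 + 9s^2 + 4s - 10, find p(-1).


Using direct substitution:
  6 * (-1)^3 = -6
  9 * (-1)^2 = 9
  4 * (-1)^1 = -4
  constant: -10
Sum = -6 + 9 - 4 - 10 = -11


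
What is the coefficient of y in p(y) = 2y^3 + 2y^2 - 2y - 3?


Read off the coefficient of y: -2


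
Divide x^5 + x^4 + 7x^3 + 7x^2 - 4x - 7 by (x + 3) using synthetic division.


Synthetic division with c = -3. Coefficients: 1, 1, 7, 7, -4, -7
Bring down 1.
  1 * -3 = -3; -3 + 1 = -2
  -2 * -3 = 6; 6 + 7 = 13
  13 * -3 = -39; -39 + 7 = -32
  -32 * -3 = 96; 96 - 4 = 92
  92 * -3 = -276; -276 - 7 = -283
Quotient: x^4 - 2x^3 + 13x^2 - 32x + 92, Remainder: -283


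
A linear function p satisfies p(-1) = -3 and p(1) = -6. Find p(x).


p(x) = mx + b. Using p(-1)=-3, p(1)=-6:
m = (-3 + 6)/(-1 - 1) = 3/-2 = -3/2
b = -3 - m*(-1) = -3 - 3/2 = -9/2
p(x) = -(3/2)x - (9/2)


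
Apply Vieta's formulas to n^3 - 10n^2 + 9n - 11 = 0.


Monic cubic n^3+bn^2+cn+d=0: sum=-b, pairwise sum=c, product=-d.
b=-10, c=9, d=-11
r1+r2+r3 = 10
r1r2+r1r3+r2r3 = 9
r1r2r3 = 11


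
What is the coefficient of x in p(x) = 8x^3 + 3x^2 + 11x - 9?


Read off the coefficient of x: 11


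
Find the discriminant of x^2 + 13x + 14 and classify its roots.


D = b^2 - 4ac = (13)^2 - 4(1)(14) = 169 - 56 = 113
Since D > 0: two distinct irrational roots


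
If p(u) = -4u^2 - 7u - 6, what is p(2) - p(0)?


p(2) = -36
p(0) = -6
p(2) - p(0) = -36 + 6 = -30


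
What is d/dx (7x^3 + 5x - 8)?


Apply the power rule term by term:
  d/dx(7x^3) = 21x^2
  d/dx(5x) = 5
  d/dx(-8) = 0
p'(x) = 21x^2 + 5


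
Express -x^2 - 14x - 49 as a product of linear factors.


Roots satisfy r1 + r2 = -b/a = -14 and r1*r2 = c/a = 49.
So r1 = -7, r2 = -7.
-x^2 - 14x - 49 = -(x - r1)(x - r2) = -(x + 7)(x + 7)


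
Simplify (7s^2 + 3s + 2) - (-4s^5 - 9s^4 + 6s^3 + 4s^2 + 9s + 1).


Distribute the minus sign:
  (7s^2 + 3s + 2)
- (-4s^5 - 9s^4 + 6s^3 + 4s^2 + 9s + 1)
Negate second polynomial: 4s^5 + 9s^4 - 6s^3 - 4s^2 - 9s - 1
Add: 4s^5 + 9s^4 - 6s^3 + 3s^2 - 6s + 1


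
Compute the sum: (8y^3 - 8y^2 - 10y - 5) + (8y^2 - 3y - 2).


Align terms by degree and add:
  8y^3 - 8y^2 - 10y - 5
+ 8y^2 - 3y - 2
= 8y^3 - 13y - 7


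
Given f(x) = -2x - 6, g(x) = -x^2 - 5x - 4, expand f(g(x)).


Substitute g(x) into f:
f(g(x)) = -2*(-x^2 - 5x - 4) + (-6)
Expand and combine: 2x^2 + 10x + 2


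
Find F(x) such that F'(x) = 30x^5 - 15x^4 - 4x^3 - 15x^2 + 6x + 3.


Reverse power rule on each term:
  ∫ 30x^5 dx = 5x^6
  ∫ -15x^4 dx = -3x^5
  ∫ -4x^3 dx = -x^4
  ∫ -15x^2 dx = -5x^3
  ∫ 6x dx = 3x^2
  ∫ 3 dx = 3x
F(x) = 5x^6 - 3x^5 - x^4 - 5x^3 + 3x^2 + 3x + C


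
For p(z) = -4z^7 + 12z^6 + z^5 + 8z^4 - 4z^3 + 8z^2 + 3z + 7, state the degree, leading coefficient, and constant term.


Highest power of z is 7, with coefficient -4. Constant term is 7.
Degree = 7, leading coefficient = -4, constant term = 7


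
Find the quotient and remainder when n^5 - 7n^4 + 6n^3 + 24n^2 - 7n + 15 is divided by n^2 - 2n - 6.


(n^5 - 7n^4 + 6n^3 + 24n^2 - 7n + 15) / (n^2 - 2n - 6)
Step 1: n^3 * (n^2 - 2n - 6) = n^5 - 2n^4 - 6n^3; subtract.
Step 2: -5n^2 * (n^2 - 2n - 6) = -5n^4 + 10n^3 + 30n^2; subtract.
Step 3: 2n * (n^2 - 2n - 6) = 2n^3 - 4n^2 - 12n; subtract.
Step 4: -2 * (n^2 - 2n - 6) = -2n^2 + 4n + 12; subtract.
Quotient: n^3 - 5n^2 + 2n - 2, Remainder: n + 3


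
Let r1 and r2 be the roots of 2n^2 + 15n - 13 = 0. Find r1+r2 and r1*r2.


For an^2+bn+c=0: sum = -b/a, product = c/a.
a=2, b=15, c=-13
Sum = -(15)/2 = -15/2
Product = (-13)/2 = -13/2


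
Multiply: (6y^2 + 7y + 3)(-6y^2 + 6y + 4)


Distribute each term of the first polynomial:
  (6y^2)(-6y^2 + 6y + 4) = -36y^4 + 36y^3 + 24y^2
  (7y)(-6y^2 + 6y + 4) = -42y^3 + 42y^2 + 28y
  (3)(-6y^2 + 6y + 4) = -18y^2 + 18y + 12
Sum: -36y^4 - 6y^3 + 48y^2 + 46y + 12


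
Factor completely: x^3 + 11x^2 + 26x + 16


Try integer roots (divisors of 16). x=-1: p(-1)=0.
Divide out (x + 1): quotient is x^2 + 10x + 16.
Factor the quadratic: (x + 2)(x + 8)
Result: (x + 1)(x + 2)(x + 8)


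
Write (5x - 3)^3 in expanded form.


Expand (5x - 3)^3 by repeated multiplication:
  (5x - 3)^2 = 25x^2 - 30x + 9
= 125x^3 - 225x^2 + 135x - 27


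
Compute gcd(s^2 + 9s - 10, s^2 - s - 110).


Factor each:
  s^2 + 9s - 10 = (s + 10)(s - 1)
  s^2 - s - 110 = (s + 10)(s - 11)
Common monic factor: s + 10


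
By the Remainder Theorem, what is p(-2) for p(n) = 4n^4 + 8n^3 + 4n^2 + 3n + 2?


By the Remainder Theorem, the remainder equals p(-2):
  4*(-2)^4 = 64
  8*(-2)^3 = -64
  4*(-2)^2 = 16
  3*(-2)^1 = -6
  constant: 2
Sum: 64 - 64 + 16 - 6 + 2 = 12


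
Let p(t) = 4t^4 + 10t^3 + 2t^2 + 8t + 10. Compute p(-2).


Using direct substitution:
  4 * (-2)^4 = 64
  10 * (-2)^3 = -80
  2 * (-2)^2 = 8
  8 * (-2)^1 = -16
  constant: 10
Sum = 64 - 80 + 8 - 16 + 10 = -14


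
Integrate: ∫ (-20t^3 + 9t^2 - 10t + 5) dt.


Reverse power rule on each term:
  ∫ -20t^3 dt = -5t^4
  ∫ 9t^2 dt = 3t^3
  ∫ -10t dt = -5t^2
  ∫ 5 dt = 5t
F(t) = -5t^4 + 3t^3 - 5t^2 + 5t + C


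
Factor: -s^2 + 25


Roots satisfy r1 + r2 = -b/a = 0 and r1*r2 = c/a = -25.
So r1 = -5, r2 = 5.
-s^2 + 25 = -(s - r1)(s - r2) = -(s + 5)(s - 5)


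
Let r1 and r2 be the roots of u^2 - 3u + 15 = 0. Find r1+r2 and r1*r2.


For au^2+bu+c=0: sum = -b/a, product = c/a.
a=1, b=-3, c=15
Sum = -(-3)/1 = 3
Product = (15)/1 = 15


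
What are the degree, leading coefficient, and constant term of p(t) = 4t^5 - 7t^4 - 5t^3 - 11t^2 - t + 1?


Highest power of t is 5, with coefficient 4. Constant term is 1.
Degree = 5, leading coefficient = 4, constant term = 1


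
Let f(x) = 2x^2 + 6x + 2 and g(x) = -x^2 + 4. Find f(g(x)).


Substitute g(x) into f:
f(g(x)) = 2*(-x^2 + 4)^2 + 6*(-x^2 + 4) + 2
(-x^2 + 4)^2 = x^4 - 8x^2 + 16
Expand and combine: 2x^4 - 22x^2 + 58


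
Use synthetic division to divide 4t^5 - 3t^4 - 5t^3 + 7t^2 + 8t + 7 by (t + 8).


Synthetic division with c = -8. Coefficients: 4, -3, -5, 7, 8, 7
Bring down 4.
  4 * -8 = -32; -32 - 3 = -35
  -35 * -8 = 280; 280 - 5 = 275
  275 * -8 = -2200; -2200 + 7 = -2193
  -2193 * -8 = 17544; 17544 + 8 = 17552
  17552 * -8 = -140416; -140416 + 7 = -140409
Quotient: 4t^4 - 35t^3 + 275t^2 - 2193t + 17552, Remainder: -140409


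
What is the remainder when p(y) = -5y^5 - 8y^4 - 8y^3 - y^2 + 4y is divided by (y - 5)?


By the Remainder Theorem, the remainder equals p(5):
  -5*(5)^5 = -15625
  -8*(5)^4 = -5000
  -8*(5)^3 = -1000
  -1*(5)^2 = -25
  4*(5)^1 = 20
  constant: 0
Sum: -15625 - 5000 - 1000 - 25 + 20 + 0 = -21630


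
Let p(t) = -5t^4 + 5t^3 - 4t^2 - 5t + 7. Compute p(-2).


Using direct substitution:
  -5 * (-2)^4 = -80
  5 * (-2)^3 = -40
  -4 * (-2)^2 = -16
  -5 * (-2)^1 = 10
  constant: 7
Sum = -80 - 40 - 16 + 10 + 7 = -119


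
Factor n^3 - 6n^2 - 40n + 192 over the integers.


Try integer roots (divisors of 192). n=8: p(8)=0.
Divide out (n - 8): quotient is n^2 + 2n - 24.
Factor the quadratic: (n - 4)(n + 6)
Result: (n - 8)(n - 4)(n + 6)


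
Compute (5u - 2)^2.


Expand (5u - 2)^2 by repeated multiplication:
= 25u^2 - 20u + 4


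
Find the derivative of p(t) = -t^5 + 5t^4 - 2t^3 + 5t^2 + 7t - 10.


Apply the power rule term by term:
  d/dt(-t^5) = -5t^4
  d/dt(5t^4) = 20t^3
  d/dt(-2t^3) = -6t^2
  d/dt(5t^2) = 10t
  d/dt(7t) = 7
  d/dt(-10) = 0
p'(t) = -5t^4 + 20t^3 - 6t^2 + 10t + 7


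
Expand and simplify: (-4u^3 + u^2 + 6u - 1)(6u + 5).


Distribute each term of the first polynomial:
  (-4u^3)(6u + 5) = -24u^4 - 20u^3
  (u^2)(6u + 5) = 6u^3 + 5u^2
  (6u)(6u + 5) = 36u^2 + 30u
  (-1)(6u + 5) = -6u - 5
Sum: -24u^4 - 14u^3 + 41u^2 + 24u - 5


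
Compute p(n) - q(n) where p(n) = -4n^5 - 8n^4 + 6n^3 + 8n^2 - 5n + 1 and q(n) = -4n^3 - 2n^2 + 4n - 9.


Distribute the minus sign:
  (-4n^5 - 8n^4 + 6n^3 + 8n^2 - 5n + 1)
- (-4n^3 - 2n^2 + 4n - 9)
Negate second polynomial: 4n^3 + 2n^2 - 4n + 9
Add: -4n^5 - 8n^4 + 10n^3 + 10n^2 - 9n + 10


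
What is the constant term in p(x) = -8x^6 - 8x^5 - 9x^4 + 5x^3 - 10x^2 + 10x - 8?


Read off the constant term: -8


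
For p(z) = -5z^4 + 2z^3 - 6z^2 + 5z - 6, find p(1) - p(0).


p(1) = -10
p(0) = -6
p(1) - p(0) = -10 + 6 = -4


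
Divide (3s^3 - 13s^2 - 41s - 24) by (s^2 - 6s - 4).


(3s^3 - 13s^2 - 41s - 24) / (s^2 - 6s - 4)
Step 1: 3s * (s^2 - 6s - 4) = 3s^3 - 18s^2 - 12s; subtract.
Step 2: 5 * (s^2 - 6s - 4) = 5s^2 - 30s - 20; subtract.
Quotient: 3s + 5, Remainder: s - 4


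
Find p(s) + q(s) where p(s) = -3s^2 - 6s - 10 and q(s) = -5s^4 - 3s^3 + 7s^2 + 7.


Align terms by degree and add:
  -3s^2 - 6s - 10
  -5s^4 - 3s^3 + 7s^2 + 7
= -5s^4 - 3s^3 + 4s^2 - 6s - 3


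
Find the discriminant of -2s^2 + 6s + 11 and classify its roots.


D = b^2 - 4ac = (6)^2 - 4(-2)(11) = 36 + 88 = 124
Since D > 0: two distinct irrational roots


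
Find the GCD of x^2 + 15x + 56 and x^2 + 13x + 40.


Factor each:
  x^2 + 15x + 56 = (x + 8)(x + 7)
  x^2 + 13x + 40 = (x + 8)(x + 5)
Common monic factor: x + 8


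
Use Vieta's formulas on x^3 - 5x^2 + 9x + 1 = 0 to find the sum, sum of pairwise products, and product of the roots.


Monic cubic x^3+bx^2+cx+d=0: sum=-b, pairwise sum=c, product=-d.
b=-5, c=9, d=1
r1+r2+r3 = 5
r1r2+r1r3+r2r3 = 9
r1r2r3 = -1


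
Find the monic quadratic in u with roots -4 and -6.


p(u) = (u + 4)(u + 6)
Expand: u^2 + 10u + 24


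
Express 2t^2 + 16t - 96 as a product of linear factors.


Roots satisfy r1 + r2 = -b/a = -8 and r1*r2 = c/a = -48.
So r1 = 4, r2 = -12.
2t^2 + 16t - 96 = 2(t - r1)(t - r2) = 2(t - 4)(t + 12)


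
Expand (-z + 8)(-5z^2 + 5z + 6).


Distribute each term of the first polynomial:
  (-z)(-5z^2 + 5z + 6) = 5z^3 - 5z^2 - 6z
  (8)(-5z^2 + 5z + 6) = -40z^2 + 40z + 48
Sum: 5z^3 - 45z^2 + 34z + 48


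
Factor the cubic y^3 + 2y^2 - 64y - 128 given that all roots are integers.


Try integer roots (divisors of -128). y=-2: p(-2)=0.
Divide out (y + 2): quotient is y^2 - 64.
Factor the quadratic: (y + 8)(y - 8)
Result: (y + 2)(y + 8)(y - 8)


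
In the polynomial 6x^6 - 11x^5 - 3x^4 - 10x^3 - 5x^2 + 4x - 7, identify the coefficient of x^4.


Read off the coefficient of x^4: -3


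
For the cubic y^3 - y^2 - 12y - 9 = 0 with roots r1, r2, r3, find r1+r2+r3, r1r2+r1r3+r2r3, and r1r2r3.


Monic cubic y^3+by^2+cy+d=0: sum=-b, pairwise sum=c, product=-d.
b=-1, c=-12, d=-9
r1+r2+r3 = 1
r1r2+r1r3+r2r3 = -12
r1r2r3 = 9


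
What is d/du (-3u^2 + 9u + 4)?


Apply the power rule term by term:
  d/du(-3u^2) = -6u
  d/du(9u) = 9
  d/du(4) = 0
p'(u) = -6u + 9


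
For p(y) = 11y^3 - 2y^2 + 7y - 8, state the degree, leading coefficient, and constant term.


Highest power of y is 3, with coefficient 11. Constant term is -8.
Degree = 3, leading coefficient = 11, constant term = -8


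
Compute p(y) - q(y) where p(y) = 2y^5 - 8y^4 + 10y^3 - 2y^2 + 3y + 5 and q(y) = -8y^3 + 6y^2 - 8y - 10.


Distribute the minus sign:
  (2y^5 - 8y^4 + 10y^3 - 2y^2 + 3y + 5)
- (-8y^3 + 6y^2 - 8y - 10)
Negate second polynomial: 8y^3 - 6y^2 + 8y + 10
Add: 2y^5 - 8y^4 + 18y^3 - 8y^2 + 11y + 15


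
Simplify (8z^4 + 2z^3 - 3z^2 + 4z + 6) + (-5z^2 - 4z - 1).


Align terms by degree and add:
  8z^4 + 2z^3 - 3z^2 + 4z + 6
  -5z^2 - 4z - 1
= 8z^4 + 2z^3 - 8z^2 + 5


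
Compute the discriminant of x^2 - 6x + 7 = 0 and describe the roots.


D = b^2 - 4ac = (-6)^2 - 4(1)(7) = 36 - 28 = 8
Since D > 0: two distinct irrational roots


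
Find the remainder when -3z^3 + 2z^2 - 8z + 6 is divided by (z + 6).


By the Remainder Theorem, the remainder equals p(-6):
  -3*(-6)^3 = 648
  2*(-6)^2 = 72
  -8*(-6)^1 = 48
  constant: 6
Sum: 648 + 72 + 48 + 6 = 774


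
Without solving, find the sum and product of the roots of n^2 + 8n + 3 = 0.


For an^2+bn+c=0: sum = -b/a, product = c/a.
a=1, b=8, c=3
Sum = -(8)/1 = -8
Product = (3)/1 = 3


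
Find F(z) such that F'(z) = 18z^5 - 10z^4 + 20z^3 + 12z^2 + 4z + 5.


Reverse power rule on each term:
  ∫ 18z^5 dz = 3z^6
  ∫ -10z^4 dz = -2z^5
  ∫ 20z^3 dz = 5z^4
  ∫ 12z^2 dz = 4z^3
  ∫ 4z dz = 2z^2
  ∫ 5 dz = 5z
F(z) = 3z^6 - 2z^5 + 5z^4 + 4z^3 + 2z^2 + 5z + C


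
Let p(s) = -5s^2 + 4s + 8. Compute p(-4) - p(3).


p(-4) = -88
p(3) = -25
p(-4) - p(3) = -88 + 25 = -63


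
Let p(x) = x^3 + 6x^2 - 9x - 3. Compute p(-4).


Using direct substitution:
  1 * (-4)^3 = -64
  6 * (-4)^2 = 96
  -9 * (-4)^1 = 36
  constant: -3
Sum = -64 + 96 + 36 - 3 = 65


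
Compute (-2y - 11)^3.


Expand (-2y - 11)^3 by repeated multiplication:
  (-2y - 11)^2 = 4y^2 + 44y + 121
= -8y^3 - 132y^2 - 726y - 1331


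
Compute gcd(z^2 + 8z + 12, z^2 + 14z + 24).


Factor each:
  z^2 + 8z + 12 = (z + 2)(z + 6)
  z^2 + 14z + 24 = (z + 2)(z + 12)
Common monic factor: z + 2


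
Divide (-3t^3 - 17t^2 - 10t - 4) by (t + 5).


(-3t^3 - 17t^2 - 10t - 4) / (t + 5)
Step 1: -3t^2 * (t + 5) = -3t^3 - 15t^2; subtract.
Step 2: -2t * (t + 5) = -2t^2 - 10t; subtract.
Step 3: 0 * (t + 5) = 0; subtract.
Quotient: -3t^2 - 2t, Remainder: -4


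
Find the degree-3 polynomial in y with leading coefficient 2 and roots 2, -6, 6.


p(y) = 2(y - 2)(y + 6)(y - 6)
Expand: 2y^3 - 4y^2 - 72y + 144


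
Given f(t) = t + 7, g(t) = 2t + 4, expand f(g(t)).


Substitute g(t) into f:
f(g(t)) = 1*(2t + 4) + 7
Expand and combine: 2t + 11


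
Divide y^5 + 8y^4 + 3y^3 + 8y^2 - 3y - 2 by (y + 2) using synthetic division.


Synthetic division with c = -2. Coefficients: 1, 8, 3, 8, -3, -2
Bring down 1.
  1 * -2 = -2; -2 + 8 = 6
  6 * -2 = -12; -12 + 3 = -9
  -9 * -2 = 18; 18 + 8 = 26
  26 * -2 = -52; -52 - 3 = -55
  -55 * -2 = 110; 110 - 2 = 108
Quotient: y^4 + 6y^3 - 9y^2 + 26y - 55, Remainder: 108


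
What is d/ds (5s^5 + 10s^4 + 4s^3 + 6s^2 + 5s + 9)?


Apply the power rule term by term:
  d/ds(5s^5) = 25s^4
  d/ds(10s^4) = 40s^3
  d/ds(4s^3) = 12s^2
  d/ds(6s^2) = 12s
  d/ds(5s) = 5
  d/ds(9) = 0
p'(s) = 25s^4 + 40s^3 + 12s^2 + 12s + 5


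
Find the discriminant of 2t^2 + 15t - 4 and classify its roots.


D = b^2 - 4ac = (15)^2 - 4(2)(-4) = 225 + 32 = 257
Since D > 0: two distinct irrational roots


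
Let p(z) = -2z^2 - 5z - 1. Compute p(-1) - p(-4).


p(-1) = 2
p(-4) = -13
p(-1) - p(-4) = 2 + 13 = 15


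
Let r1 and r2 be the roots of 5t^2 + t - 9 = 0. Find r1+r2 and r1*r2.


For at^2+bt+c=0: sum = -b/a, product = c/a.
a=5, b=1, c=-9
Sum = -(1)/5 = -1/5
Product = (-9)/5 = -9/5


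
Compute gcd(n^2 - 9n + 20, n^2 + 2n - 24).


Factor each:
  n^2 - 9n + 20 = (n - 4)(n - 5)
  n^2 + 2n - 24 = (n - 4)(n + 6)
Common monic factor: n - 4


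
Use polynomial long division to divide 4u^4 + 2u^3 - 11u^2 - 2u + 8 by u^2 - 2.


(4u^4 + 2u^3 - 11u^2 - 2u + 8) / (u^2 - 2)
Step 1: 4u^2 * (u^2 - 2) = 4u^4 - 8u^2; subtract.
Step 2: 2u * (u^2 - 2) = 2u^3 - 4u; subtract.
Step 3: -3 * (u^2 - 2) = -3u^2 + 6; subtract.
Quotient: 4u^2 + 2u - 3, Remainder: 2u + 2


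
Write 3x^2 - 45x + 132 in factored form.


Roots satisfy r1 + r2 = -b/a = 15 and r1*r2 = c/a = 44.
So r1 = 4, r2 = 11.
3x^2 - 45x + 132 = 3(x - r1)(x - r2) = 3(x - 4)(x - 11)


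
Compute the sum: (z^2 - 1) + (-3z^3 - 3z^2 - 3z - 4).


Align terms by degree and add:
  z^2 - 1
  -3z^3 - 3z^2 - 3z - 4
= -3z^3 - 2z^2 - 3z - 5


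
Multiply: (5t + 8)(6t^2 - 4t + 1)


Distribute each term of the first polynomial:
  (5t)(6t^2 - 4t + 1) = 30t^3 - 20t^2 + 5t
  (8)(6t^2 - 4t + 1) = 48t^2 - 32t + 8
Sum: 30t^3 + 28t^2 - 27t + 8


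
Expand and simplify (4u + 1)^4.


Expand (4u + 1)^4 by repeated multiplication:
  (4u + 1)^2 = 16u^2 + 8u + 1
  (4u + 1)^3 = 64u^3 + 48u^2 + 12u + 1
= 256u^4 + 256u^3 + 96u^2 + 16u + 1


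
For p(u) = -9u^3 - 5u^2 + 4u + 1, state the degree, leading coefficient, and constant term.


Highest power of u is 3, with coefficient -9. Constant term is 1.
Degree = 3, leading coefficient = -9, constant term = 1


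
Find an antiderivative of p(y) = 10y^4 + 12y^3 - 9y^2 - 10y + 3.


Reverse power rule on each term:
  ∫ 10y^4 dy = 2y^5
  ∫ 12y^3 dy = 3y^4
  ∫ -9y^2 dy = -3y^3
  ∫ -10y dy = -5y^2
  ∫ 3 dy = 3y
F(y) = 2y^5 + 3y^4 - 3y^3 - 5y^2 + 3y + C


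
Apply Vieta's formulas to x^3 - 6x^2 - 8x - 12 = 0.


Monic cubic x^3+bx^2+cx+d=0: sum=-b, pairwise sum=c, product=-d.
b=-6, c=-8, d=-12
r1+r2+r3 = 6
r1r2+r1r3+r2r3 = -8
r1r2r3 = 12


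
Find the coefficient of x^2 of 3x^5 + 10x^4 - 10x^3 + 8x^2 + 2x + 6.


Read off the coefficient of x^2: 8
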